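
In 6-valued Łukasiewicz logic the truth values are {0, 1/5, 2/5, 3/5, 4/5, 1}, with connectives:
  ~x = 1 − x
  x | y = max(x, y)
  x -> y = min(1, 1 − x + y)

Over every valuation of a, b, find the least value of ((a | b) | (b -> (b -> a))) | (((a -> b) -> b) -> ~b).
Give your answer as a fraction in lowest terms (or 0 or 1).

Take a = 0, b = 3/5:
a | b = 0 | 3/5 = 3/5
b -> a = 3/5 -> 0 = 2/5
b -> (b -> a) = 3/5 -> 2/5 = 4/5
(a | b) | (b -> (b -> a)) = 3/5 | 4/5 = 4/5
a -> b = 0 -> 3/5 = 1
(a -> b) -> b = 1 -> 3/5 = 3/5
~b = ~3/5 = 2/5
((a -> b) -> b) -> ~b = 3/5 -> 2/5 = 4/5
((a | b) | (b -> (b -> a))) | (((a -> b) -> b) -> ~b) = 4/5 | 4/5 = 4/5
No assignment yields a value below 4/5, so this is the minimum.

4/5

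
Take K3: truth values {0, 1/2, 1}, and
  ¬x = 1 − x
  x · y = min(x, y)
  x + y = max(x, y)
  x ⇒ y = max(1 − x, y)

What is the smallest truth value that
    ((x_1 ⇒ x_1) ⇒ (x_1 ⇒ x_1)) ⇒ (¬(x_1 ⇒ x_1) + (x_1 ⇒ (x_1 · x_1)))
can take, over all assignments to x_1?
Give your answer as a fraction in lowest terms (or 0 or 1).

Take x_1 = 1/2:
x_1 ⇒ x_1 = 1/2 ⇒ 1/2 = 1/2
x_1 ⇒ x_1 = 1/2 ⇒ 1/2 = 1/2
(x_1 ⇒ x_1) ⇒ (x_1 ⇒ x_1) = 1/2 ⇒ 1/2 = 1/2
x_1 ⇒ x_1 = 1/2 ⇒ 1/2 = 1/2
¬(x_1 ⇒ x_1) = ¬1/2 = 1/2
x_1 · x_1 = 1/2 · 1/2 = 1/2
x_1 ⇒ (x_1 · x_1) = 1/2 ⇒ 1/2 = 1/2
¬(x_1 ⇒ x_1) + (x_1 ⇒ (x_1 · x_1)) = 1/2 + 1/2 = 1/2
((x_1 ⇒ x_1) ⇒ (x_1 ⇒ x_1)) ⇒ (¬(x_1 ⇒ x_1) + (x_1 ⇒ (x_1 · x_1))) = 1/2 ⇒ 1/2 = 1/2
No assignment yields a value below 1/2, so this is the minimum.

1/2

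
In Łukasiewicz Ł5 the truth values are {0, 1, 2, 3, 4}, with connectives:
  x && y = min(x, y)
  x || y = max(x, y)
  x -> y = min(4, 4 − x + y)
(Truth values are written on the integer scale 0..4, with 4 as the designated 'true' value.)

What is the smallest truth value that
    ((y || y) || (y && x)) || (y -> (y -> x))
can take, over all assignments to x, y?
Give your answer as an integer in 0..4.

3

Take x = 0, y = 3:
y || y = 3 || 3 = 3
y && x = 3 && 0 = 0
(y || y) || (y && x) = 3 || 0 = 3
y -> x = 3 -> 0 = 1
y -> (y -> x) = 3 -> 1 = 2
((y || y) || (y && x)) || (y -> (y -> x)) = 3 || 2 = 3
No assignment yields a value below 3, so this is the minimum.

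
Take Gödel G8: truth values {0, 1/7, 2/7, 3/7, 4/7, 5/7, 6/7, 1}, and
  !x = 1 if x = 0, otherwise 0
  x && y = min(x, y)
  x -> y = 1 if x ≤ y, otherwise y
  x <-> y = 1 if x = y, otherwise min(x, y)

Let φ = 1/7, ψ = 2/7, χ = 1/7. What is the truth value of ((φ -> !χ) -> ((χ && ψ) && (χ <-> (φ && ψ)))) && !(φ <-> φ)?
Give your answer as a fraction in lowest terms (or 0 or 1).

!χ = !1/7 = 0
φ -> !χ = 1/7 -> 0 = 0
χ && ψ = 1/7 && 2/7 = 1/7
φ && ψ = 1/7 && 2/7 = 1/7
χ <-> (φ && ψ) = 1/7 <-> 1/7 = 1
(χ && ψ) && (χ <-> (φ && ψ)) = 1/7 && 1 = 1/7
(φ -> !χ) -> ((χ && ψ) && (χ <-> (φ && ψ))) = 0 -> 1/7 = 1
φ <-> φ = 1/7 <-> 1/7 = 1
!(φ <-> φ) = !1 = 0
((φ -> !χ) -> ((χ && ψ) && (χ <-> (φ && ψ)))) && !(φ <-> φ) = 1 && 0 = 0

0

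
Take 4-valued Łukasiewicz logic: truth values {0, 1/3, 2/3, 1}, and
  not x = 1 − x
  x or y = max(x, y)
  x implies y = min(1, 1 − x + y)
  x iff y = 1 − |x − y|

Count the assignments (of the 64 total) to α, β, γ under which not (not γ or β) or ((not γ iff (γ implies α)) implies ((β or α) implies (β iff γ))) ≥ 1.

50

value 1: 50 assignments (counts)
value 2/3: 8 assignments
value 1/3: 2 assignments
value 0: 4 assignments
So 50 of the 64 assignments meet the threshold.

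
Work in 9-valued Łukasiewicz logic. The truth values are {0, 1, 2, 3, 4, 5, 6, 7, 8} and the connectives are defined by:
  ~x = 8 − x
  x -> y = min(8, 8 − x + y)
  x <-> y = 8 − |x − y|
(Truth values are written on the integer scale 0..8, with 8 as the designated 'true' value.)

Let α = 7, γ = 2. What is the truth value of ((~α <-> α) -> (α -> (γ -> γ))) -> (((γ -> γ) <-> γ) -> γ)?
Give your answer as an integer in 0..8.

8

~α = ~7 = 1
~α <-> α = 1 <-> 7 = 2
γ -> γ = 2 -> 2 = 8
α -> (γ -> γ) = 7 -> 8 = 8
(~α <-> α) -> (α -> (γ -> γ)) = 2 -> 8 = 8
γ -> γ = 2 -> 2 = 8
(γ -> γ) <-> γ = 8 <-> 2 = 2
((γ -> γ) <-> γ) -> γ = 2 -> 2 = 8
((~α <-> α) -> (α -> (γ -> γ))) -> (((γ -> γ) <-> γ) -> γ) = 8 -> 8 = 8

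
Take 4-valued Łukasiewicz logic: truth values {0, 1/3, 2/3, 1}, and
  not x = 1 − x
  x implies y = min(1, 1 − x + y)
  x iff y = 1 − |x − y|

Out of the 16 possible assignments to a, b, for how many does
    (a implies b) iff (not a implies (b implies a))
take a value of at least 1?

6

a = 0, b = 0 ↦ 1  ≥
a = 0, b = 1/3 ↦ 2/3  <
a = 0, b = 2/3 ↦ 1/3  <
a = 0, b = 1 ↦ 0  <
a = 1/3, b = 0 ↦ 2/3  <
a = 1/3, b = 1/3 ↦ 1  ≥
a = 1/3, b = 2/3 ↦ 1  ≥
a = 1/3, b = 1 ↦ 2/3  <
a = 2/3, b = 0 ↦ 1/3  <
a = 2/3, b = 1/3 ↦ 2/3  <
a = 2/3, b = 2/3 ↦ 1  ≥
a = 2/3, b = 1 ↦ 1  ≥
a = 1, b = 0 ↦ 0  <
a = 1, b = 1/3 ↦ 1/3  <
a = 1, b = 2/3 ↦ 2/3  <
a = 1, b = 1 ↦ 1  ≥
So 6 of the 16 assignments meet the threshold.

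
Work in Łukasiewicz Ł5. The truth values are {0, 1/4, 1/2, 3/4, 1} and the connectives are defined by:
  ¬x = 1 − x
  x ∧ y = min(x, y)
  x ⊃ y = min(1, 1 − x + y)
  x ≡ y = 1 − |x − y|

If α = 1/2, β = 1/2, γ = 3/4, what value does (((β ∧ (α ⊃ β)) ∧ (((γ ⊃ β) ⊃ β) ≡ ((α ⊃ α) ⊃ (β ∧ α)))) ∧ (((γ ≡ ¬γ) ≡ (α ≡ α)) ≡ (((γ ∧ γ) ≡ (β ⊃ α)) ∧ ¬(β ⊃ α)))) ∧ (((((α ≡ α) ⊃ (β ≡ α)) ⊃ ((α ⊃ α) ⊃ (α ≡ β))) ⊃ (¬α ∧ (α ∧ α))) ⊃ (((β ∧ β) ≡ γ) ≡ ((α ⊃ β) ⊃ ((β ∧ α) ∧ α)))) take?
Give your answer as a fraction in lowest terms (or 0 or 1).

α ⊃ β = 1/2 ⊃ 1/2 = 1
β ∧ (α ⊃ β) = 1/2 ∧ 1 = 1/2
γ ⊃ β = 3/4 ⊃ 1/2 = 3/4
(γ ⊃ β) ⊃ β = 3/4 ⊃ 1/2 = 3/4
α ⊃ α = 1/2 ⊃ 1/2 = 1
β ∧ α = 1/2 ∧ 1/2 = 1/2
(α ⊃ α) ⊃ (β ∧ α) = 1 ⊃ 1/2 = 1/2
((γ ⊃ β) ⊃ β) ≡ ((α ⊃ α) ⊃ (β ∧ α)) = 3/4 ≡ 1/2 = 3/4
(β ∧ (α ⊃ β)) ∧ (((γ ⊃ β) ⊃ β) ≡ ((α ⊃ α) ⊃ (β ∧ α))) = 1/2 ∧ 3/4 = 1/2
¬γ = ¬3/4 = 1/4
γ ≡ ¬γ = 3/4 ≡ 1/4 = 1/2
α ≡ α = 1/2 ≡ 1/2 = 1
(γ ≡ ¬γ) ≡ (α ≡ α) = 1/2 ≡ 1 = 1/2
γ ∧ γ = 3/4 ∧ 3/4 = 3/4
β ⊃ α = 1/2 ⊃ 1/2 = 1
(γ ∧ γ) ≡ (β ⊃ α) = 3/4 ≡ 1 = 3/4
β ⊃ α = 1/2 ⊃ 1/2 = 1
¬(β ⊃ α) = ¬1 = 0
((γ ∧ γ) ≡ (β ⊃ α)) ∧ ¬(β ⊃ α) = 3/4 ∧ 0 = 0
((γ ≡ ¬γ) ≡ (α ≡ α)) ≡ (((γ ∧ γ) ≡ (β ⊃ α)) ∧ ¬(β ⊃ α)) = 1/2 ≡ 0 = 1/2
((β ∧ (α ⊃ β)) ∧ (((γ ⊃ β) ⊃ β) ≡ ((α ⊃ α) ⊃ (β ∧ α)))) ∧ (((γ ≡ ¬γ) ≡ (α ≡ α)) ≡ (((γ ∧ γ) ≡ (β ⊃ α)) ∧ ¬(β ⊃ α))) = 1/2 ∧ 1/2 = 1/2
α ≡ α = 1/2 ≡ 1/2 = 1
β ≡ α = 1/2 ≡ 1/2 = 1
(α ≡ α) ⊃ (β ≡ α) = 1 ⊃ 1 = 1
α ⊃ α = 1/2 ⊃ 1/2 = 1
α ≡ β = 1/2 ≡ 1/2 = 1
(α ⊃ α) ⊃ (α ≡ β) = 1 ⊃ 1 = 1
((α ≡ α) ⊃ (β ≡ α)) ⊃ ((α ⊃ α) ⊃ (α ≡ β)) = 1 ⊃ 1 = 1
¬α = ¬1/2 = 1/2
α ∧ α = 1/2 ∧ 1/2 = 1/2
¬α ∧ (α ∧ α) = 1/2 ∧ 1/2 = 1/2
(((α ≡ α) ⊃ (β ≡ α)) ⊃ ((α ⊃ α) ⊃ (α ≡ β))) ⊃ (¬α ∧ (α ∧ α)) = 1 ⊃ 1/2 = 1/2
β ∧ β = 1/2 ∧ 1/2 = 1/2
(β ∧ β) ≡ γ = 1/2 ≡ 3/4 = 3/4
α ⊃ β = 1/2 ⊃ 1/2 = 1
β ∧ α = 1/2 ∧ 1/2 = 1/2
(β ∧ α) ∧ α = 1/2 ∧ 1/2 = 1/2
(α ⊃ β) ⊃ ((β ∧ α) ∧ α) = 1 ⊃ 1/2 = 1/2
((β ∧ β) ≡ γ) ≡ ((α ⊃ β) ⊃ ((β ∧ α) ∧ α)) = 3/4 ≡ 1/2 = 3/4
((((α ≡ α) ⊃ (β ≡ α)) ⊃ ((α ⊃ α) ⊃ (α ≡ β))) ⊃ (¬α ∧ (α ∧ α))) ⊃ (((β ∧ β) ≡ γ) ≡ ((α ⊃ β) ⊃ ((β ∧ α) ∧ α))) = 1/2 ⊃ 3/4 = 1
(((β ∧ (α ⊃ β)) ∧ (((γ ⊃ β) ⊃ β) ≡ ((α ⊃ α) ⊃ (β ∧ α)))) ∧ (((γ ≡ ¬γ) ≡ (α ≡ α)) ≡ (((γ ∧ γ) ≡ (β ⊃ α)) ∧ ¬(β ⊃ α)))) ∧ (((((α ≡ α) ⊃ (β ≡ α)) ⊃ ((α ⊃ α) ⊃ (α ≡ β))) ⊃ (¬α ∧ (α ∧ α))) ⊃ (((β ∧ β) ≡ γ) ≡ ((α ⊃ β) ⊃ ((β ∧ α) ∧ α)))) = 1/2 ∧ 1 = 1/2

1/2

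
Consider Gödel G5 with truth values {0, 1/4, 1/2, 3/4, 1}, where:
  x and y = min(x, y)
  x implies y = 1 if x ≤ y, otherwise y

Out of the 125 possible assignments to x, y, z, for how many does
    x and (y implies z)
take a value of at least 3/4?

32

value 1: 15 assignments (counts)
value 3/4: 17 assignments (counts)
value 1/2: 22 assignments
value 1/4: 30 assignments
value 0: 41 assignments
So 32 of the 125 assignments meet the threshold.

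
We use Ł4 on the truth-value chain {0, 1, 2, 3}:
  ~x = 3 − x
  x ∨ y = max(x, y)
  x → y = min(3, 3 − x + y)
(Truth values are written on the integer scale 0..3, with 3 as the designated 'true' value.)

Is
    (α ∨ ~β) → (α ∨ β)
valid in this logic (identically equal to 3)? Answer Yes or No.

No

Counterexample: take α = 0, β = 0.
~β = ~0 = 3
α ∨ ~β = 0 ∨ 3 = 3
α ∨ β = 0 ∨ 0 = 0
(α ∨ ~β) → (α ∨ β) = 3 → 0 = 0
This gives 0 ≠ 3.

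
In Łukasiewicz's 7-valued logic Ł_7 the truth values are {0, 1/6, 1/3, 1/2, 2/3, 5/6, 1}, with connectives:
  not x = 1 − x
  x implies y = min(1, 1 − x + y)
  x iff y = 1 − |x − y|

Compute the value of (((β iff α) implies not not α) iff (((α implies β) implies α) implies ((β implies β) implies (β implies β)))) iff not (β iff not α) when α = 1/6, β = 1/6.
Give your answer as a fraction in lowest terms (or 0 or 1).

β iff α = 1/6 iff 1/6 = 1
not α = not 1/6 = 5/6
not not α = not 5/6 = 1/6
(β iff α) implies not not α = 1 implies 1/6 = 1/6
α implies β = 1/6 implies 1/6 = 1
(α implies β) implies α = 1 implies 1/6 = 1/6
β implies β = 1/6 implies 1/6 = 1
β implies β = 1/6 implies 1/6 = 1
(β implies β) implies (β implies β) = 1 implies 1 = 1
((α implies β) implies α) implies ((β implies β) implies (β implies β)) = 1/6 implies 1 = 1
((β iff α) implies not not α) iff (((α implies β) implies α) implies ((β implies β) implies (β implies β))) = 1/6 iff 1 = 1/6
not α = not 1/6 = 5/6
β iff not α = 1/6 iff 5/6 = 1/3
not (β iff not α) = not 1/3 = 2/3
(((β iff α) implies not not α) iff (((α implies β) implies α) implies ((β implies β) implies (β implies β)))) iff not (β iff not α) = 1/6 iff 2/3 = 1/2

1/2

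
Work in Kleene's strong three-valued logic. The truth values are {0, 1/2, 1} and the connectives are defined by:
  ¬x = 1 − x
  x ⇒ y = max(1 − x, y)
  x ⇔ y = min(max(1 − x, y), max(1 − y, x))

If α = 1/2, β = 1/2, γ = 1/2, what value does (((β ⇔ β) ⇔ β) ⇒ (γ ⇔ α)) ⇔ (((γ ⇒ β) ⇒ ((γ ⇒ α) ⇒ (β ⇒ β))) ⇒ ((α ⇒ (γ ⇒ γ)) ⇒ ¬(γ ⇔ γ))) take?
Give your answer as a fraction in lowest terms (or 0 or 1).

β ⇔ β = 1/2 ⇔ 1/2 = 1/2
(β ⇔ β) ⇔ β = 1/2 ⇔ 1/2 = 1/2
γ ⇔ α = 1/2 ⇔ 1/2 = 1/2
((β ⇔ β) ⇔ β) ⇒ (γ ⇔ α) = 1/2 ⇒ 1/2 = 1/2
γ ⇒ β = 1/2 ⇒ 1/2 = 1/2
γ ⇒ α = 1/2 ⇒ 1/2 = 1/2
β ⇒ β = 1/2 ⇒ 1/2 = 1/2
(γ ⇒ α) ⇒ (β ⇒ β) = 1/2 ⇒ 1/2 = 1/2
(γ ⇒ β) ⇒ ((γ ⇒ α) ⇒ (β ⇒ β)) = 1/2 ⇒ 1/2 = 1/2
γ ⇒ γ = 1/2 ⇒ 1/2 = 1/2
α ⇒ (γ ⇒ γ) = 1/2 ⇒ 1/2 = 1/2
γ ⇔ γ = 1/2 ⇔ 1/2 = 1/2
¬(γ ⇔ γ) = ¬1/2 = 1/2
(α ⇒ (γ ⇒ γ)) ⇒ ¬(γ ⇔ γ) = 1/2 ⇒ 1/2 = 1/2
((γ ⇒ β) ⇒ ((γ ⇒ α) ⇒ (β ⇒ β))) ⇒ ((α ⇒ (γ ⇒ γ)) ⇒ ¬(γ ⇔ γ)) = 1/2 ⇒ 1/2 = 1/2
(((β ⇔ β) ⇔ β) ⇒ (γ ⇔ α)) ⇔ (((γ ⇒ β) ⇒ ((γ ⇒ α) ⇒ (β ⇒ β))) ⇒ ((α ⇒ (γ ⇒ γ)) ⇒ ¬(γ ⇔ γ))) = 1/2 ⇔ 1/2 = 1/2

1/2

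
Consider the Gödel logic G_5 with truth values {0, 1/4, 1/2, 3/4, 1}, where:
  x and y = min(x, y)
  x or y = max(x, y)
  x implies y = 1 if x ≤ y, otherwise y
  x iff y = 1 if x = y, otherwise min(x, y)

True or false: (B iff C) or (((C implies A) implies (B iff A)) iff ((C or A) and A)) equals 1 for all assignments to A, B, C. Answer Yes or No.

No

Counterexample: take A = 0, B = 0, C = 1/4.
B iff C = 0 iff 1/4 = 0
C implies A = 1/4 implies 0 = 0
B iff A = 0 iff 0 = 1
(C implies A) implies (B iff A) = 0 implies 1 = 1
C or A = 1/4 or 0 = 1/4
(C or A) and A = 1/4 and 0 = 0
((C implies A) implies (B iff A)) iff ((C or A) and A) = 1 iff 0 = 0
(B iff C) or (((C implies A) implies (B iff A)) iff ((C or A) and A)) = 0 or 0 = 0
This gives 0 ≠ 1.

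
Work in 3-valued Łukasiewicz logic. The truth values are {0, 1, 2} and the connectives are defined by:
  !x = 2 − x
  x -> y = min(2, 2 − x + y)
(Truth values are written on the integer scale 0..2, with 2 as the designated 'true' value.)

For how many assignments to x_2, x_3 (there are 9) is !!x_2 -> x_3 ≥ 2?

x_2 = 0, x_3 = 0 ↦ 2  ≥
x_2 = 0, x_3 = 1 ↦ 2  ≥
x_2 = 0, x_3 = 2 ↦ 2  ≥
x_2 = 1, x_3 = 0 ↦ 1  <
x_2 = 1, x_3 = 1 ↦ 2  ≥
x_2 = 1, x_3 = 2 ↦ 2  ≥
x_2 = 2, x_3 = 0 ↦ 0  <
x_2 = 2, x_3 = 1 ↦ 1  <
x_2 = 2, x_3 = 2 ↦ 2  ≥
So 6 of the 9 assignments meet the threshold.

6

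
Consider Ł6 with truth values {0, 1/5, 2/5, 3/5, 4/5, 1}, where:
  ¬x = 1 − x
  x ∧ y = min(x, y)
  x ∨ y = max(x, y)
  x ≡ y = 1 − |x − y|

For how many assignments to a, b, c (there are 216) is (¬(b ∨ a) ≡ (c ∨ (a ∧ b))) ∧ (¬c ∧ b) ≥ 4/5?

value 1: 1 assignment (counts)
value 4/5: 9 assignments (counts)
value 3/5: 26 assignments
value 2/5: 48 assignments
value 1/5: 61 assignments
value 0: 71 assignments
So 10 of the 216 assignments meet the threshold.

10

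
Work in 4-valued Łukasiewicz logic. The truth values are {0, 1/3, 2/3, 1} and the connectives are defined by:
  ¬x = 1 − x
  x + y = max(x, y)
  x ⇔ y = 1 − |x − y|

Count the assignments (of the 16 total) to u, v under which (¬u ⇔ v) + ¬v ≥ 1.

u = 0, v = 0 ↦ 1  ≥
u = 0, v = 1/3 ↦ 2/3  <
u = 0, v = 2/3 ↦ 2/3  <
u = 0, v = 1 ↦ 1  ≥
u = 1/3, v = 0 ↦ 1  ≥
u = 1/3, v = 1/3 ↦ 2/3  <
u = 1/3, v = 2/3 ↦ 1  ≥
u = 1/3, v = 1 ↦ 2/3  <
u = 2/3, v = 0 ↦ 1  ≥
u = 2/3, v = 1/3 ↦ 1  ≥
u = 2/3, v = 2/3 ↦ 2/3  <
u = 2/3, v = 1 ↦ 1/3  <
u = 1, v = 0 ↦ 1  ≥
u = 1, v = 1/3 ↦ 2/3  <
u = 1, v = 2/3 ↦ 1/3  <
u = 1, v = 1 ↦ 0  <
So 7 of the 16 assignments meet the threshold.

7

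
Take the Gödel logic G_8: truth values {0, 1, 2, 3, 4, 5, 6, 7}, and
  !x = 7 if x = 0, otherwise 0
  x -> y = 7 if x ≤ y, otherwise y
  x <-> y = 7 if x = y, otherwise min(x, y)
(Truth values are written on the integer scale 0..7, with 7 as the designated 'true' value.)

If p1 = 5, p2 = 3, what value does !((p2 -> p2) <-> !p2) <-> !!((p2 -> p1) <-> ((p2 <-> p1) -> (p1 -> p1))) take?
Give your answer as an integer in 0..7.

p2 -> p2 = 3 -> 3 = 7
!p2 = !3 = 0
(p2 -> p2) <-> !p2 = 7 <-> 0 = 0
!((p2 -> p2) <-> !p2) = !0 = 7
p2 -> p1 = 3 -> 5 = 7
p2 <-> p1 = 3 <-> 5 = 3
p1 -> p1 = 5 -> 5 = 7
(p2 <-> p1) -> (p1 -> p1) = 3 -> 7 = 7
(p2 -> p1) <-> ((p2 <-> p1) -> (p1 -> p1)) = 7 <-> 7 = 7
!((p2 -> p1) <-> ((p2 <-> p1) -> (p1 -> p1))) = !7 = 0
!!((p2 -> p1) <-> ((p2 <-> p1) -> (p1 -> p1))) = !0 = 7
!((p2 -> p2) <-> !p2) <-> !!((p2 -> p1) <-> ((p2 <-> p1) -> (p1 -> p1))) = 7 <-> 7 = 7

7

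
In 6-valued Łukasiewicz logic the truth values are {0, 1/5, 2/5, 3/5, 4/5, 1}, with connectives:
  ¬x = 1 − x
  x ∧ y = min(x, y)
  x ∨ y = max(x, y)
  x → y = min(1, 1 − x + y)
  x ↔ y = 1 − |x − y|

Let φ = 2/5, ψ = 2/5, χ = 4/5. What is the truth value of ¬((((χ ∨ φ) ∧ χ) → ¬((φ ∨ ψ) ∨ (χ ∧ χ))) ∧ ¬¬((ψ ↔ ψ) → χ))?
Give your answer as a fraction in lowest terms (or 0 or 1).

3/5

χ ∨ φ = 4/5 ∨ 2/5 = 4/5
(χ ∨ φ) ∧ χ = 4/5 ∧ 4/5 = 4/5
φ ∨ ψ = 2/5 ∨ 2/5 = 2/5
χ ∧ χ = 4/5 ∧ 4/5 = 4/5
(φ ∨ ψ) ∨ (χ ∧ χ) = 2/5 ∨ 4/5 = 4/5
¬((φ ∨ ψ) ∨ (χ ∧ χ)) = ¬4/5 = 1/5
((χ ∨ φ) ∧ χ) → ¬((φ ∨ ψ) ∨ (χ ∧ χ)) = 4/5 → 1/5 = 2/5
ψ ↔ ψ = 2/5 ↔ 2/5 = 1
(ψ ↔ ψ) → χ = 1 → 4/5 = 4/5
¬((ψ ↔ ψ) → χ) = ¬4/5 = 1/5
¬¬((ψ ↔ ψ) → χ) = ¬1/5 = 4/5
(((χ ∨ φ) ∧ χ) → ¬((φ ∨ ψ) ∨ (χ ∧ χ))) ∧ ¬¬((ψ ↔ ψ) → χ) = 2/5 ∧ 4/5 = 2/5
¬((((χ ∨ φ) ∧ χ) → ¬((φ ∨ ψ) ∨ (χ ∧ χ))) ∧ ¬¬((ψ ↔ ψ) → χ)) = ¬2/5 = 3/5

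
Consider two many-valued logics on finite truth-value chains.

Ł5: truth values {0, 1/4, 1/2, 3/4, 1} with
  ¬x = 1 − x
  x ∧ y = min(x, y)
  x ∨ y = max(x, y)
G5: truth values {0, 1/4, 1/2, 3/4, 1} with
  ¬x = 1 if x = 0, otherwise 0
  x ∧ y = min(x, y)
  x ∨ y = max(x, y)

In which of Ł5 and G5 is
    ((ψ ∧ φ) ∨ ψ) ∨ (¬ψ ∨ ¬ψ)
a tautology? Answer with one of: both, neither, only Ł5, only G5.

In Ł5: at φ = 0, ψ = 1/4 the value is 3/4 — not a tautology.
In G5: at φ = 0, ψ = 1/4 the value is 1/4 — not a tautology.

neither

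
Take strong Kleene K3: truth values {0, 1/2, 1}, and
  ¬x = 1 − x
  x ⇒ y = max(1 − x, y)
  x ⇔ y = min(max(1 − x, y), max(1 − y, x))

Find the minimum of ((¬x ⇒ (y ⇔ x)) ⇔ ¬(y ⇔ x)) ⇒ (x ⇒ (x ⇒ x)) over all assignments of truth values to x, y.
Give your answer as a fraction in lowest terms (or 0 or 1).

1/2

Take x = 1/2, y = 0:
¬x = ¬1/2 = 1/2
y ⇔ x = 0 ⇔ 1/2 = 1/2
¬x ⇒ (y ⇔ x) = 1/2 ⇒ 1/2 = 1/2
y ⇔ x = 0 ⇔ 1/2 = 1/2
¬(y ⇔ x) = ¬1/2 = 1/2
(¬x ⇒ (y ⇔ x)) ⇔ ¬(y ⇔ x) = 1/2 ⇔ 1/2 = 1/2
x ⇒ x = 1/2 ⇒ 1/2 = 1/2
x ⇒ (x ⇒ x) = 1/2 ⇒ 1/2 = 1/2
((¬x ⇒ (y ⇔ x)) ⇔ ¬(y ⇔ x)) ⇒ (x ⇒ (x ⇒ x)) = 1/2 ⇒ 1/2 = 1/2
No assignment yields a value below 1/2, so this is the minimum.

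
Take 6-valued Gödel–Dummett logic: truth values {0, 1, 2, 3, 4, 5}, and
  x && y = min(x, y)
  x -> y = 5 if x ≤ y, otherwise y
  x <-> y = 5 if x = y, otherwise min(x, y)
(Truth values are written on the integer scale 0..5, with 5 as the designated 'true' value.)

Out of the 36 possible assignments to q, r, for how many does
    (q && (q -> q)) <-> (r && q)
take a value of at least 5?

value 5: 21 assignments (counts)
value 4: 1 assignment
value 3: 2 assignments
value 2: 3 assignments
value 1: 4 assignments
value 0: 5 assignments
So 21 of the 36 assignments meet the threshold.

21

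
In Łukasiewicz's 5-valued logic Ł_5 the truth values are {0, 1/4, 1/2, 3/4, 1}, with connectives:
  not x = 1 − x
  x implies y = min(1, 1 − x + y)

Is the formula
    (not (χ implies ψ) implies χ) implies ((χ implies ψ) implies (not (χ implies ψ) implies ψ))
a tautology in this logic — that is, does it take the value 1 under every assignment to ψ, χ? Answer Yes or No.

At ψ = 1, χ = 1/2, for instance:
χ implies ψ = 1/2 implies 1 = 1
not (χ implies ψ) = not 1 = 0
not (χ implies ψ) implies χ = 0 implies 1/2 = 1
χ implies ψ = 1/2 implies 1 = 1
not (χ implies ψ) implies ψ = 0 implies 1 = 1
(χ implies ψ) implies (not (χ implies ψ) implies ψ) = 1 implies 1 = 1
(not (χ implies ψ) implies χ) implies ((χ implies ψ) implies (not (χ implies ψ) implies ψ)) = 1 implies 1 = 1
and checking the remaining 24 assignments likewise gives ≥ 1 in every case.

Yes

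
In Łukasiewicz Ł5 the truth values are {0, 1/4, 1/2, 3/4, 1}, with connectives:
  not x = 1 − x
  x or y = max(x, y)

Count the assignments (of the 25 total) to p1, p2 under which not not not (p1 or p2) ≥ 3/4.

4

value 1: 1 assignment (counts)
value 3/4: 3 assignments (counts)
value 1/2: 5 assignments
value 1/4: 7 assignments
value 0: 9 assignments
So 4 of the 25 assignments meet the threshold.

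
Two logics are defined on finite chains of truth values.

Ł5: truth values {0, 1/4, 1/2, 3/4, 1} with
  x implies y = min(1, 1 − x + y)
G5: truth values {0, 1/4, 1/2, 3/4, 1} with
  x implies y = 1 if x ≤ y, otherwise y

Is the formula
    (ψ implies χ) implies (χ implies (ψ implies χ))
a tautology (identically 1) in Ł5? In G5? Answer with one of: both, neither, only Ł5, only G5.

In Ł5: every assignment gives 1 — tautology.
In G5: every assignment gives 1 — tautology.

both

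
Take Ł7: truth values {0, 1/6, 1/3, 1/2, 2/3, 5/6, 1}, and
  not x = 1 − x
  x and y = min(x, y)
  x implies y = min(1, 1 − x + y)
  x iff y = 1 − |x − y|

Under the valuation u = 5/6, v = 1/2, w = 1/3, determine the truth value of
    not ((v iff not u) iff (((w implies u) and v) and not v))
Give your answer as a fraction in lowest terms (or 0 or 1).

not u = not 5/6 = 1/6
v iff not u = 1/2 iff 1/6 = 2/3
w implies u = 1/3 implies 5/6 = 1
(w implies u) and v = 1 and 1/2 = 1/2
not v = not 1/2 = 1/2
((w implies u) and v) and not v = 1/2 and 1/2 = 1/2
(v iff not u) iff (((w implies u) and v) and not v) = 2/3 iff 1/2 = 5/6
not ((v iff not u) iff (((w implies u) and v) and not v)) = not 5/6 = 1/6

1/6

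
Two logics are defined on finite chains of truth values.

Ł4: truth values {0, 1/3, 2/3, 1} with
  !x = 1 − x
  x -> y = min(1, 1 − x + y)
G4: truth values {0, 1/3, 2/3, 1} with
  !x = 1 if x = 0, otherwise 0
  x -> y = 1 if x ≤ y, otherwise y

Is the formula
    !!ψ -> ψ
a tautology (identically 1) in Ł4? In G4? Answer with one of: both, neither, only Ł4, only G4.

only Ł4

In Ł4: every assignment gives 1 — tautology.
In G4: at ψ = 1/3 the value is 1/3 — not a tautology.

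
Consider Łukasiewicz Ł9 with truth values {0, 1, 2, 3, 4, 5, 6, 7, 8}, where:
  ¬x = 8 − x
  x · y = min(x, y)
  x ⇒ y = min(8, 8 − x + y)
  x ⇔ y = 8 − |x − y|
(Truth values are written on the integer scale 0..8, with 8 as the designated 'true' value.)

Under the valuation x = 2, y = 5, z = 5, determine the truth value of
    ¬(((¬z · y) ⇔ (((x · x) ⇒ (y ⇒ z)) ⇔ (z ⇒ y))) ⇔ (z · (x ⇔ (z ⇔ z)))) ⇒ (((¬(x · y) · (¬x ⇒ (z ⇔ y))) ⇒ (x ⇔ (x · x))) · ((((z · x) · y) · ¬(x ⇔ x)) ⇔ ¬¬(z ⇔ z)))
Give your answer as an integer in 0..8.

¬z = ¬5 = 3
¬z · y = 3 · 5 = 3
x · x = 2 · 2 = 2
y ⇒ z = 5 ⇒ 5 = 8
(x · x) ⇒ (y ⇒ z) = 2 ⇒ 8 = 8
z ⇒ y = 5 ⇒ 5 = 8
((x · x) ⇒ (y ⇒ z)) ⇔ (z ⇒ y) = 8 ⇔ 8 = 8
(¬z · y) ⇔ (((x · x) ⇒ (y ⇒ z)) ⇔ (z ⇒ y)) = 3 ⇔ 8 = 3
z ⇔ z = 5 ⇔ 5 = 8
x ⇔ (z ⇔ z) = 2 ⇔ 8 = 2
z · (x ⇔ (z ⇔ z)) = 5 · 2 = 2
((¬z · y) ⇔ (((x · x) ⇒ (y ⇒ z)) ⇔ (z ⇒ y))) ⇔ (z · (x ⇔ (z ⇔ z))) = 3 ⇔ 2 = 7
¬(((¬z · y) ⇔ (((x · x) ⇒ (y ⇒ z)) ⇔ (z ⇒ y))) ⇔ (z · (x ⇔ (z ⇔ z)))) = ¬7 = 1
x · y = 2 · 5 = 2
¬(x · y) = ¬2 = 6
¬x = ¬2 = 6
z ⇔ y = 5 ⇔ 5 = 8
¬x ⇒ (z ⇔ y) = 6 ⇒ 8 = 8
¬(x · y) · (¬x ⇒ (z ⇔ y)) = 6 · 8 = 6
x · x = 2 · 2 = 2
x ⇔ (x · x) = 2 ⇔ 2 = 8
(¬(x · y) · (¬x ⇒ (z ⇔ y))) ⇒ (x ⇔ (x · x)) = 6 ⇒ 8 = 8
z · x = 5 · 2 = 2
(z · x) · y = 2 · 5 = 2
x ⇔ x = 2 ⇔ 2 = 8
¬(x ⇔ x) = ¬8 = 0
((z · x) · y) · ¬(x ⇔ x) = 2 · 0 = 0
z ⇔ z = 5 ⇔ 5 = 8
¬(z ⇔ z) = ¬8 = 0
¬¬(z ⇔ z) = ¬0 = 8
(((z · x) · y) · ¬(x ⇔ x)) ⇔ ¬¬(z ⇔ z) = 0 ⇔ 8 = 0
((¬(x · y) · (¬x ⇒ (z ⇔ y))) ⇒ (x ⇔ (x · x))) · ((((z · x) · y) · ¬(x ⇔ x)) ⇔ ¬¬(z ⇔ z)) = 8 · 0 = 0
¬(((¬z · y) ⇔ (((x · x) ⇒ (y ⇒ z)) ⇔ (z ⇒ y))) ⇔ (z · (x ⇔ (z ⇔ z)))) ⇒ (((¬(x · y) · (¬x ⇒ (z ⇔ y))) ⇒ (x ⇔ (x · x))) · ((((z · x) · y) · ¬(x ⇔ x)) ⇔ ¬¬(z ⇔ z))) = 1 ⇒ 0 = 7

7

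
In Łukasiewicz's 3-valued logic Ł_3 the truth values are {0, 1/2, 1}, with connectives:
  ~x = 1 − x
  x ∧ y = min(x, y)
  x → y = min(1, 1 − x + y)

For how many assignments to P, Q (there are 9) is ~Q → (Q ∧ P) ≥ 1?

5

P = 0, Q = 0 ↦ 0  <
P = 0, Q = 1/2 ↦ 1/2  <
P = 0, Q = 1 ↦ 1  ≥
P = 1/2, Q = 0 ↦ 0  <
P = 1/2, Q = 1/2 ↦ 1  ≥
P = 1/2, Q = 1 ↦ 1  ≥
P = 1, Q = 0 ↦ 0  <
P = 1, Q = 1/2 ↦ 1  ≥
P = 1, Q = 1 ↦ 1  ≥
So 5 of the 9 assignments meet the threshold.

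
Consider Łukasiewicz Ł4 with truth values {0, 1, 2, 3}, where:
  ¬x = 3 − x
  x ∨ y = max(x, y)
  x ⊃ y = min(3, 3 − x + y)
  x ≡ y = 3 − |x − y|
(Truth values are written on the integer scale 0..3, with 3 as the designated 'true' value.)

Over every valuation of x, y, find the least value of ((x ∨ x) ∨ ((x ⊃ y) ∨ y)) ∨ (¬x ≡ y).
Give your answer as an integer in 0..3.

2

Take x = 1, y = 0:
x ∨ x = 1 ∨ 1 = 1
x ⊃ y = 1 ⊃ 0 = 2
(x ⊃ y) ∨ y = 2 ∨ 0 = 2
(x ∨ x) ∨ ((x ⊃ y) ∨ y) = 1 ∨ 2 = 2
¬x = ¬1 = 2
¬x ≡ y = 2 ≡ 0 = 1
((x ∨ x) ∨ ((x ⊃ y) ∨ y)) ∨ (¬x ≡ y) = 2 ∨ 1 = 2
No assignment yields a value below 2, so this is the minimum.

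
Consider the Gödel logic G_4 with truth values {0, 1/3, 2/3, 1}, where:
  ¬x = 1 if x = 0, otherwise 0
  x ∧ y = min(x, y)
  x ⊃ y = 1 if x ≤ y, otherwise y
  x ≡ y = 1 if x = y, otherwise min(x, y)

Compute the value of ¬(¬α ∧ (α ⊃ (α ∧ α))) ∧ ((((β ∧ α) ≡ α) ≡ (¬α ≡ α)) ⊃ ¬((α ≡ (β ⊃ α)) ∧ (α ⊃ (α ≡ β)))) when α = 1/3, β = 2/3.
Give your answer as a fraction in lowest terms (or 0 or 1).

¬α = ¬1/3 = 0
α ∧ α = 1/3 ∧ 1/3 = 1/3
α ⊃ (α ∧ α) = 1/3 ⊃ 1/3 = 1
¬α ∧ (α ⊃ (α ∧ α)) = 0 ∧ 1 = 0
¬(¬α ∧ (α ⊃ (α ∧ α))) = ¬0 = 1
β ∧ α = 2/3 ∧ 1/3 = 1/3
(β ∧ α) ≡ α = 1/3 ≡ 1/3 = 1
¬α = ¬1/3 = 0
¬α ≡ α = 0 ≡ 1/3 = 0
((β ∧ α) ≡ α) ≡ (¬α ≡ α) = 1 ≡ 0 = 0
β ⊃ α = 2/3 ⊃ 1/3 = 1/3
α ≡ (β ⊃ α) = 1/3 ≡ 1/3 = 1
α ≡ β = 1/3 ≡ 2/3 = 1/3
α ⊃ (α ≡ β) = 1/3 ⊃ 1/3 = 1
(α ≡ (β ⊃ α)) ∧ (α ⊃ (α ≡ β)) = 1 ∧ 1 = 1
¬((α ≡ (β ⊃ α)) ∧ (α ⊃ (α ≡ β))) = ¬1 = 0
(((β ∧ α) ≡ α) ≡ (¬α ≡ α)) ⊃ ¬((α ≡ (β ⊃ α)) ∧ (α ⊃ (α ≡ β))) = 0 ⊃ 0 = 1
¬(¬α ∧ (α ⊃ (α ∧ α))) ∧ ((((β ∧ α) ≡ α) ≡ (¬α ≡ α)) ⊃ ¬((α ≡ (β ⊃ α)) ∧ (α ⊃ (α ≡ β)))) = 1 ∧ 1 = 1

1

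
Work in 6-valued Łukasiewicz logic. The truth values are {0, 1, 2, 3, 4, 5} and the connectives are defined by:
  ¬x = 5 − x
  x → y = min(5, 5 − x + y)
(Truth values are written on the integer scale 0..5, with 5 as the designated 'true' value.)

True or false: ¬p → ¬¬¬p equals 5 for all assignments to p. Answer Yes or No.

p = 0 ↦ 5
p = 1 ↦ 5
p = 2 ↦ 5
p = 3 ↦ 5
p = 4 ↦ 5
p = 5 ↦ 5
Every assignment gives a value ≥ 5.

Yes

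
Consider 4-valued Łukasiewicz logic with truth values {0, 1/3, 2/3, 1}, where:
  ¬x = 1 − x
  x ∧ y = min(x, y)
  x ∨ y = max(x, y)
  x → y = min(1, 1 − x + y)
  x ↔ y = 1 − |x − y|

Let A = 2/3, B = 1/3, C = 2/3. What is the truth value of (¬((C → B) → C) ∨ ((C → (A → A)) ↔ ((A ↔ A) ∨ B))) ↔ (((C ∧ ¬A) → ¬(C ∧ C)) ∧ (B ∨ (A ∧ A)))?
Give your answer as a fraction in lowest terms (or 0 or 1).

C → B = 2/3 → 1/3 = 2/3
(C → B) → C = 2/3 → 2/3 = 1
¬((C → B) → C) = ¬1 = 0
A → A = 2/3 → 2/3 = 1
C → (A → A) = 2/3 → 1 = 1
A ↔ A = 2/3 ↔ 2/3 = 1
(A ↔ A) ∨ B = 1 ∨ 1/3 = 1
(C → (A → A)) ↔ ((A ↔ A) ∨ B) = 1 ↔ 1 = 1
¬((C → B) → C) ∨ ((C → (A → A)) ↔ ((A ↔ A) ∨ B)) = 0 ∨ 1 = 1
¬A = ¬2/3 = 1/3
C ∧ ¬A = 2/3 ∧ 1/3 = 1/3
C ∧ C = 2/3 ∧ 2/3 = 2/3
¬(C ∧ C) = ¬2/3 = 1/3
(C ∧ ¬A) → ¬(C ∧ C) = 1/3 → 1/3 = 1
A ∧ A = 2/3 ∧ 2/3 = 2/3
B ∨ (A ∧ A) = 1/3 ∨ 2/3 = 2/3
((C ∧ ¬A) → ¬(C ∧ C)) ∧ (B ∨ (A ∧ A)) = 1 ∧ 2/3 = 2/3
(¬((C → B) → C) ∨ ((C → (A → A)) ↔ ((A ↔ A) ∨ B))) ↔ (((C ∧ ¬A) → ¬(C ∧ C)) ∧ (B ∨ (A ∧ A))) = 1 ↔ 2/3 = 2/3

2/3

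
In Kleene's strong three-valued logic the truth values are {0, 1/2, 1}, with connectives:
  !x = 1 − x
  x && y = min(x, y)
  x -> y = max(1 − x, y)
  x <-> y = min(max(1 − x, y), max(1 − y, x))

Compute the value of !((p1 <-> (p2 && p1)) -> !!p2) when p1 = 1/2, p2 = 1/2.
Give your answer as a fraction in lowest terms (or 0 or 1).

p2 && p1 = 1/2 && 1/2 = 1/2
p1 <-> (p2 && p1) = 1/2 <-> 1/2 = 1/2
!p2 = !1/2 = 1/2
!!p2 = !1/2 = 1/2
(p1 <-> (p2 && p1)) -> !!p2 = 1/2 -> 1/2 = 1/2
!((p1 <-> (p2 && p1)) -> !!p2) = !1/2 = 1/2

1/2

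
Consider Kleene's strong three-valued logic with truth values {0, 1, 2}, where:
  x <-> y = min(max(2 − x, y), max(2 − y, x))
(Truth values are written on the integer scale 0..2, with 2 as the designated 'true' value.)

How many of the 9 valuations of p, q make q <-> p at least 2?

2

p = 0, q = 0 ↦ 2  ≥
p = 0, q = 1 ↦ 1  <
p = 0, q = 2 ↦ 0  <
p = 1, q = 0 ↦ 1  <
p = 1, q = 1 ↦ 1  <
p = 1, q = 2 ↦ 1  <
p = 2, q = 0 ↦ 0  <
p = 2, q = 1 ↦ 1  <
p = 2, q = 2 ↦ 2  ≥
So 2 of the 9 assignments meet the threshold.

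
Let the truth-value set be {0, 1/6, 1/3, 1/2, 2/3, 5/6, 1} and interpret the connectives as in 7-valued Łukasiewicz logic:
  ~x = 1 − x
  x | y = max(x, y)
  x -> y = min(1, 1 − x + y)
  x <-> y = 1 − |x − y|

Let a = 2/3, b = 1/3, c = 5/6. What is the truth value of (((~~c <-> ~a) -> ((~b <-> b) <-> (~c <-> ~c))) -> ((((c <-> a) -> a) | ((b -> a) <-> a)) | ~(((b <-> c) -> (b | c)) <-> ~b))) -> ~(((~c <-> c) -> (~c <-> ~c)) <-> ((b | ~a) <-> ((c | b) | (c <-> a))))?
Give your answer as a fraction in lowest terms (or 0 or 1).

2/3

~c = ~5/6 = 1/6
~~c = ~1/6 = 5/6
~a = ~2/3 = 1/3
~~c <-> ~a = 5/6 <-> 1/3 = 1/2
~b = ~1/3 = 2/3
~b <-> b = 2/3 <-> 1/3 = 2/3
~c = ~5/6 = 1/6
~c = ~5/6 = 1/6
~c <-> ~c = 1/6 <-> 1/6 = 1
(~b <-> b) <-> (~c <-> ~c) = 2/3 <-> 1 = 2/3
(~~c <-> ~a) -> ((~b <-> b) <-> (~c <-> ~c)) = 1/2 -> 2/3 = 1
c <-> a = 5/6 <-> 2/3 = 5/6
(c <-> a) -> a = 5/6 -> 2/3 = 5/6
b -> a = 1/3 -> 2/3 = 1
(b -> a) <-> a = 1 <-> 2/3 = 2/3
((c <-> a) -> a) | ((b -> a) <-> a) = 5/6 | 2/3 = 5/6
b <-> c = 1/3 <-> 5/6 = 1/2
b | c = 1/3 | 5/6 = 5/6
(b <-> c) -> (b | c) = 1/2 -> 5/6 = 1
~b = ~1/3 = 2/3
((b <-> c) -> (b | c)) <-> ~b = 1 <-> 2/3 = 2/3
~(((b <-> c) -> (b | c)) <-> ~b) = ~2/3 = 1/3
(((c <-> a) -> a) | ((b -> a) <-> a)) | ~(((b <-> c) -> (b | c)) <-> ~b) = 5/6 | 1/3 = 5/6
((~~c <-> ~a) -> ((~b <-> b) <-> (~c <-> ~c))) -> ((((c <-> a) -> a) | ((b -> a) <-> a)) | ~(((b <-> c) -> (b | c)) <-> ~b)) = 1 -> 5/6 = 5/6
~c = ~5/6 = 1/6
~c <-> c = 1/6 <-> 5/6 = 1/3
~c = ~5/6 = 1/6
~c = ~5/6 = 1/6
~c <-> ~c = 1/6 <-> 1/6 = 1
(~c <-> c) -> (~c <-> ~c) = 1/3 -> 1 = 1
~a = ~2/3 = 1/3
b | ~a = 1/3 | 1/3 = 1/3
c | b = 5/6 | 1/3 = 5/6
c <-> a = 5/6 <-> 2/3 = 5/6
(c | b) | (c <-> a) = 5/6 | 5/6 = 5/6
(b | ~a) <-> ((c | b) | (c <-> a)) = 1/3 <-> 5/6 = 1/2
((~c <-> c) -> (~c <-> ~c)) <-> ((b | ~a) <-> ((c | b) | (c <-> a))) = 1 <-> 1/2 = 1/2
~(((~c <-> c) -> (~c <-> ~c)) <-> ((b | ~a) <-> ((c | b) | (c <-> a)))) = ~1/2 = 1/2
(((~~c <-> ~a) -> ((~b <-> b) <-> (~c <-> ~c))) -> ((((c <-> a) -> a) | ((b -> a) <-> a)) | ~(((b <-> c) -> (b | c)) <-> ~b))) -> ~(((~c <-> c) -> (~c <-> ~c)) <-> ((b | ~a) <-> ((c | b) | (c <-> a)))) = 5/6 -> 1/2 = 2/3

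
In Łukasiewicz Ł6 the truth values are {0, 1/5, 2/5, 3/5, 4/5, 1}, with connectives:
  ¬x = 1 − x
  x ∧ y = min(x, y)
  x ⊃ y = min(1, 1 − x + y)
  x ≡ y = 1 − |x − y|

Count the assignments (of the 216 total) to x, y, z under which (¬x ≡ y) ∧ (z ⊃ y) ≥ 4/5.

value 1: 21 assignments (counts)
value 4/5: 49 assignments (counts)
value 3/5: 52 assignments
value 2/5: 45 assignments
value 1/5: 32 assignments
value 0: 17 assignments
So 70 of the 216 assignments meet the threshold.

70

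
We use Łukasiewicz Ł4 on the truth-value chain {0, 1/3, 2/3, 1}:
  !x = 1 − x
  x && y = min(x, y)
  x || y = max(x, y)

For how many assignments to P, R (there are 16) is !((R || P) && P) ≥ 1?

P = 0, R = 0 ↦ 1  ≥
P = 0, R = 1/3 ↦ 1  ≥
P = 0, R = 2/3 ↦ 1  ≥
P = 0, R = 1 ↦ 1  ≥
P = 1/3, R = 0 ↦ 2/3  <
P = 1/3, R = 1/3 ↦ 2/3  <
P = 1/3, R = 2/3 ↦ 2/3  <
P = 1/3, R = 1 ↦ 2/3  <
P = 2/3, R = 0 ↦ 1/3  <
P = 2/3, R = 1/3 ↦ 1/3  <
P = 2/3, R = 2/3 ↦ 1/3  <
P = 2/3, R = 1 ↦ 1/3  <
P = 1, R = 0 ↦ 0  <
P = 1, R = 1/3 ↦ 0  <
P = 1, R = 2/3 ↦ 0  <
P = 1, R = 1 ↦ 0  <
So 4 of the 16 assignments meet the threshold.

4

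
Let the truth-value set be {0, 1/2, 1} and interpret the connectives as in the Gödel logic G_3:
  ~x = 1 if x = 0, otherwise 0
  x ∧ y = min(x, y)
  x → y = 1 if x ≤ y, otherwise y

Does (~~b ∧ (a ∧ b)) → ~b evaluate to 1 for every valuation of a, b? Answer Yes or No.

No

Counterexample: take a = 1/2, b = 1/2.
~b = ~1/2 = 0
~~b = ~0 = 1
a ∧ b = 1/2 ∧ 1/2 = 1/2
~~b ∧ (a ∧ b) = 1 ∧ 1/2 = 1/2
~b = ~1/2 = 0
(~~b ∧ (a ∧ b)) → ~b = 1/2 → 0 = 0
This gives 0 ≠ 1.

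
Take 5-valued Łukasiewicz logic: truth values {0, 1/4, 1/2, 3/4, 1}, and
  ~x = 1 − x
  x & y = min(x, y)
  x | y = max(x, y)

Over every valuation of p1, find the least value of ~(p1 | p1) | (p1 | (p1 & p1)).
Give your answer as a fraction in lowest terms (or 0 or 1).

Take p1 = 1/2:
p1 | p1 = 1/2 | 1/2 = 1/2
~(p1 | p1) = ~1/2 = 1/2
p1 & p1 = 1/2 & 1/2 = 1/2
p1 | (p1 & p1) = 1/2 | 1/2 = 1/2
~(p1 | p1) | (p1 | (p1 & p1)) = 1/2 | 1/2 = 1/2
No assignment yields a value below 1/2, so this is the minimum.

1/2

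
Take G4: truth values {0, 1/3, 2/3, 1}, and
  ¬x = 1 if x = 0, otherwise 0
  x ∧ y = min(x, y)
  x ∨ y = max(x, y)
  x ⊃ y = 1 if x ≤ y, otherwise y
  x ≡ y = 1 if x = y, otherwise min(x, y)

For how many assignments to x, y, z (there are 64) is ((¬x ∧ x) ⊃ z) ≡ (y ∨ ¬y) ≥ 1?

value 1: 32 assignments (counts)
value 2/3: 16 assignments
value 1/3: 16 assignments
So 32 of the 64 assignments meet the threshold.

32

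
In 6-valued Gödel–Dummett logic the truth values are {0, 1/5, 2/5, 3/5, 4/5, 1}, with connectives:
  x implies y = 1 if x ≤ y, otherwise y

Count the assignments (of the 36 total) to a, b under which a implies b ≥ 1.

21

value 1: 21 assignments (counts)
value 4/5: 1 assignment
value 3/5: 2 assignments
value 2/5: 3 assignments
value 1/5: 4 assignments
value 0: 5 assignments
So 21 of the 36 assignments meet the threshold.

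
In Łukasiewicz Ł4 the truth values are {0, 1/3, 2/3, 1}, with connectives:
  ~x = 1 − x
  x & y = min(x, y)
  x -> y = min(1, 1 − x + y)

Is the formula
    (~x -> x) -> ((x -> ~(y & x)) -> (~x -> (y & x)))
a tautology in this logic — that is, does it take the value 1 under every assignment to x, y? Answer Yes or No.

Counterexample: take x = 1/3, y = 0.
~x = ~1/3 = 2/3
~x -> x = 2/3 -> 1/3 = 2/3
y & x = 0 & 1/3 = 0
~(y & x) = ~0 = 1
x -> ~(y & x) = 1/3 -> 1 = 1
~x = ~1/3 = 2/3
y & x = 0 & 1/3 = 0
~x -> (y & x) = 2/3 -> 0 = 1/3
(x -> ~(y & x)) -> (~x -> (y & x)) = 1 -> 1/3 = 1/3
(~x -> x) -> ((x -> ~(y & x)) -> (~x -> (y & x))) = 2/3 -> 1/3 = 2/3
This gives 2/3 ≠ 1.

No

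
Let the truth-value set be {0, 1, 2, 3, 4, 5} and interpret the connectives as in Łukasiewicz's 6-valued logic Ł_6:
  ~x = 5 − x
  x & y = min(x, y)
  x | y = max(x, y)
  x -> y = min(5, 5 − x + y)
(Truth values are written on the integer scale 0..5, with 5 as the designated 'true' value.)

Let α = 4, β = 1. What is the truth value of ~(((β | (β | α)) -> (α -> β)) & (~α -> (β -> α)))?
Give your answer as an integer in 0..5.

β | α = 1 | 4 = 4
β | (β | α) = 1 | 4 = 4
α -> β = 4 -> 1 = 2
(β | (β | α)) -> (α -> β) = 4 -> 2 = 3
~α = ~4 = 1
β -> α = 1 -> 4 = 5
~α -> (β -> α) = 1 -> 5 = 5
((β | (β | α)) -> (α -> β)) & (~α -> (β -> α)) = 3 & 5 = 3
~(((β | (β | α)) -> (α -> β)) & (~α -> (β -> α))) = ~3 = 2

2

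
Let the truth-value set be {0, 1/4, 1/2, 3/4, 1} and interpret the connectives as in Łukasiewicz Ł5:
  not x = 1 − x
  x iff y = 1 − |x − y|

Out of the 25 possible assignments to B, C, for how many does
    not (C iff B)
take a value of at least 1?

value 1: 2 assignments (counts)
value 3/4: 4 assignments
value 1/2: 6 assignments
value 1/4: 8 assignments
value 0: 5 assignments
So 2 of the 25 assignments meet the threshold.

2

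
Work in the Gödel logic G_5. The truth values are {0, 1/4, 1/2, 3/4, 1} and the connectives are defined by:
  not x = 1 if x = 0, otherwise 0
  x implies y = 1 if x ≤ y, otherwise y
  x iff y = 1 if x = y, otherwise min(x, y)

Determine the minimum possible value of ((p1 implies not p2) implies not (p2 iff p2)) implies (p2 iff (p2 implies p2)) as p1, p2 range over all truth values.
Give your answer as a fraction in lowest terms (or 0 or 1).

Take p1 = 1/4, p2 = 1/4:
not p2 = not 1/4 = 0
p1 implies not p2 = 1/4 implies 0 = 0
p2 iff p2 = 1/4 iff 1/4 = 1
not (p2 iff p2) = not 1 = 0
(p1 implies not p2) implies not (p2 iff p2) = 0 implies 0 = 1
p2 implies p2 = 1/4 implies 1/4 = 1
p2 iff (p2 implies p2) = 1/4 iff 1 = 1/4
((p1 implies not p2) implies not (p2 iff p2)) implies (p2 iff (p2 implies p2)) = 1 implies 1/4 = 1/4
No assignment yields a value below 1/4, so this is the minimum.

1/4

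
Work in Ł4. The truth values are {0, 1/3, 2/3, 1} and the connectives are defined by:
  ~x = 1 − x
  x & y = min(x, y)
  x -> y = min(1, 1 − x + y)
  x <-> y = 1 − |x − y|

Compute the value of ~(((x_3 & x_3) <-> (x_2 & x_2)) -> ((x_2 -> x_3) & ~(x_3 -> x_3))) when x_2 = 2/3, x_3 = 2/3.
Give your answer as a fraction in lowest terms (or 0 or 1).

x_3 & x_3 = 2/3 & 2/3 = 2/3
x_2 & x_2 = 2/3 & 2/3 = 2/3
(x_3 & x_3) <-> (x_2 & x_2) = 2/3 <-> 2/3 = 1
x_2 -> x_3 = 2/3 -> 2/3 = 1
x_3 -> x_3 = 2/3 -> 2/3 = 1
~(x_3 -> x_3) = ~1 = 0
(x_2 -> x_3) & ~(x_3 -> x_3) = 1 & 0 = 0
((x_3 & x_3) <-> (x_2 & x_2)) -> ((x_2 -> x_3) & ~(x_3 -> x_3)) = 1 -> 0 = 0
~(((x_3 & x_3) <-> (x_2 & x_2)) -> ((x_2 -> x_3) & ~(x_3 -> x_3))) = ~0 = 1

1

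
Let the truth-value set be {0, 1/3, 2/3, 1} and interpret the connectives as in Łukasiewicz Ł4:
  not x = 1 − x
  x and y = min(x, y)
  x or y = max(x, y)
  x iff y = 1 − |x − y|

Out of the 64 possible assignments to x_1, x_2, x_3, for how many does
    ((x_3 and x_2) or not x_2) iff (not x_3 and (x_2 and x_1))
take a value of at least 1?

value 1: 4 assignments (counts)
value 2/3: 25 assignments
value 1/3: 14 assignments
value 0: 21 assignments
So 4 of the 64 assignments meet the threshold.

4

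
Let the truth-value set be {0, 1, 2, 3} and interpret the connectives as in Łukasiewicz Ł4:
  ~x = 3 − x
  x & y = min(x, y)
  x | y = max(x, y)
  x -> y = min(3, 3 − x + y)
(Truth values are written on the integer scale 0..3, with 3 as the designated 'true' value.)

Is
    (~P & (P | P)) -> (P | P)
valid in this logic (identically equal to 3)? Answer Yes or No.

Yes

P = 0 ↦ 3
P = 1 ↦ 3
P = 2 ↦ 3
P = 3 ↦ 3
Every assignment gives a value ≥ 3.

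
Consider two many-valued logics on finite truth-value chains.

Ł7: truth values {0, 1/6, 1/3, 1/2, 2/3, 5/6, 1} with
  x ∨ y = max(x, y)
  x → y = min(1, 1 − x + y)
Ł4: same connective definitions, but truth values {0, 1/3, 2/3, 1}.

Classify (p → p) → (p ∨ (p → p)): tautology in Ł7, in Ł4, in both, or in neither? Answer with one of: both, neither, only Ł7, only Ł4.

both

In Ł7: every assignment gives 1 — tautology.
In Ł4: every assignment gives 1 — tautology.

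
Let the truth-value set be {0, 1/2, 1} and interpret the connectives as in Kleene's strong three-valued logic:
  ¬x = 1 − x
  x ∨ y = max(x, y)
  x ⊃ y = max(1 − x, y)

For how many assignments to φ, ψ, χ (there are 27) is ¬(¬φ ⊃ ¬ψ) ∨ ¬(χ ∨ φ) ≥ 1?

value 1: 5 assignments (counts)
value 1/2: 11 assignments
value 0: 11 assignments
So 5 of the 27 assignments meet the threshold.

5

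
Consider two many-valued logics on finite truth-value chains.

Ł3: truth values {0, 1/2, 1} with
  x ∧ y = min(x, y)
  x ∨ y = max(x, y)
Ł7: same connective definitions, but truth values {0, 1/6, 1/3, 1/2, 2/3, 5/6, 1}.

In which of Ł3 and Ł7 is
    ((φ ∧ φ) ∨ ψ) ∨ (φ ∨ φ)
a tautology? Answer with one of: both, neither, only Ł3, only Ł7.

neither

In Ł3: at φ = 0, ψ = 0 the value is 0 — not a tautology.
In Ł7: at φ = 0, ψ = 0 the value is 0 — not a tautology.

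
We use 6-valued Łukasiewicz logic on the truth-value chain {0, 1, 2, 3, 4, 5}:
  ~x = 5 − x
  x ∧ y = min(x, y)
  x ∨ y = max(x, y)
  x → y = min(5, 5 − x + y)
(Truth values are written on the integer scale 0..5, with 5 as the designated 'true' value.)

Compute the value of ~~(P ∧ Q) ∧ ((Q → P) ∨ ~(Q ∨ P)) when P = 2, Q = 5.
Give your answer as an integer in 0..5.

P ∧ Q = 2 ∧ 5 = 2
~(P ∧ Q) = ~2 = 3
~~(P ∧ Q) = ~3 = 2
Q → P = 5 → 2 = 2
Q ∨ P = 5 ∨ 2 = 5
~(Q ∨ P) = ~5 = 0
(Q → P) ∨ ~(Q ∨ P) = 2 ∨ 0 = 2
~~(P ∧ Q) ∧ ((Q → P) ∨ ~(Q ∨ P)) = 2 ∧ 2 = 2

2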